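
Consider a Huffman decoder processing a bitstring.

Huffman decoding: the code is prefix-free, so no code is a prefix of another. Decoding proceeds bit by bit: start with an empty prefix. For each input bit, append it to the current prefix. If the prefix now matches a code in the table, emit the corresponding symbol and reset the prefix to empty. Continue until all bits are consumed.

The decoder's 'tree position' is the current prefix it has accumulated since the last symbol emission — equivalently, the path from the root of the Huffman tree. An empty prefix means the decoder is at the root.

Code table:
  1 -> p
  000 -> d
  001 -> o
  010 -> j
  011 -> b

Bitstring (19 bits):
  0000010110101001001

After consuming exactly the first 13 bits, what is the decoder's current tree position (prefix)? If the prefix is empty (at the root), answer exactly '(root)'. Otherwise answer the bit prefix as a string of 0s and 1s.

Answer: (root)

Derivation:
Bit 0: prefix='0' (no match yet)
Bit 1: prefix='00' (no match yet)
Bit 2: prefix='000' -> emit 'd', reset
Bit 3: prefix='0' (no match yet)
Bit 4: prefix='00' (no match yet)
Bit 5: prefix='001' -> emit 'o', reset
Bit 6: prefix='0' (no match yet)
Bit 7: prefix='01' (no match yet)
Bit 8: prefix='011' -> emit 'b', reset
Bit 9: prefix='0' (no match yet)
Bit 10: prefix='01' (no match yet)
Bit 11: prefix='010' -> emit 'j', reset
Bit 12: prefix='1' -> emit 'p', reset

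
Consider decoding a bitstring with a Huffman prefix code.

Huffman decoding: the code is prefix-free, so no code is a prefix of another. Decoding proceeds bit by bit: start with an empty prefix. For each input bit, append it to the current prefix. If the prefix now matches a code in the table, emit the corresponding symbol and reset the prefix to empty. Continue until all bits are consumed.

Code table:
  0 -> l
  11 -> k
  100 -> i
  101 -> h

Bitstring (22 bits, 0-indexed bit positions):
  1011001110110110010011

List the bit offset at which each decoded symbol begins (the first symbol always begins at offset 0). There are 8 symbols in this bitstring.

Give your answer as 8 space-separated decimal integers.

Answer: 0 3 6 8 11 14 17 20

Derivation:
Bit 0: prefix='1' (no match yet)
Bit 1: prefix='10' (no match yet)
Bit 2: prefix='101' -> emit 'h', reset
Bit 3: prefix='1' (no match yet)
Bit 4: prefix='10' (no match yet)
Bit 5: prefix='100' -> emit 'i', reset
Bit 6: prefix='1' (no match yet)
Bit 7: prefix='11' -> emit 'k', reset
Bit 8: prefix='1' (no match yet)
Bit 9: prefix='10' (no match yet)
Bit 10: prefix='101' -> emit 'h', reset
Bit 11: prefix='1' (no match yet)
Bit 12: prefix='10' (no match yet)
Bit 13: prefix='101' -> emit 'h', reset
Bit 14: prefix='1' (no match yet)
Bit 15: prefix='10' (no match yet)
Bit 16: prefix='100' -> emit 'i', reset
Bit 17: prefix='1' (no match yet)
Bit 18: prefix='10' (no match yet)
Bit 19: prefix='100' -> emit 'i', reset
Bit 20: prefix='1' (no match yet)
Bit 21: prefix='11' -> emit 'k', reset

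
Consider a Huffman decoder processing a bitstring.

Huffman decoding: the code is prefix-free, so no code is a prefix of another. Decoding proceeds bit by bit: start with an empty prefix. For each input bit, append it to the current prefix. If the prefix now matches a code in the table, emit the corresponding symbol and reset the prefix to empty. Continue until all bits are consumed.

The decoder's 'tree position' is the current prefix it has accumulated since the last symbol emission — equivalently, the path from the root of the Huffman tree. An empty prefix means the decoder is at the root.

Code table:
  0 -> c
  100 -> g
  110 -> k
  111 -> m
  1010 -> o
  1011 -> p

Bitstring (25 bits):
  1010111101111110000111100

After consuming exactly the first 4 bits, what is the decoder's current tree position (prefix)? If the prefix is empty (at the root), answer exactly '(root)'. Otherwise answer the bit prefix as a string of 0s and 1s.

Bit 0: prefix='1' (no match yet)
Bit 1: prefix='10' (no match yet)
Bit 2: prefix='101' (no match yet)
Bit 3: prefix='1010' -> emit 'o', reset

Answer: (root)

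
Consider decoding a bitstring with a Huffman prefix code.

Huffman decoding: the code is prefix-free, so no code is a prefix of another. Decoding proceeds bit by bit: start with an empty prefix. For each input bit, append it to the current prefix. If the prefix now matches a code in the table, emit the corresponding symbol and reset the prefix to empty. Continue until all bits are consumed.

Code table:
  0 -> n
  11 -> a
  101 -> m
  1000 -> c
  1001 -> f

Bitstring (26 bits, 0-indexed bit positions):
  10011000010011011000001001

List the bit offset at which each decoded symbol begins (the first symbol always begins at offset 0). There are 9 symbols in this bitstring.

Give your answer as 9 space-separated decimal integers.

Answer: 0 4 8 9 13 16 20 21 22

Derivation:
Bit 0: prefix='1' (no match yet)
Bit 1: prefix='10' (no match yet)
Bit 2: prefix='100' (no match yet)
Bit 3: prefix='1001' -> emit 'f', reset
Bit 4: prefix='1' (no match yet)
Bit 5: prefix='10' (no match yet)
Bit 6: prefix='100' (no match yet)
Bit 7: prefix='1000' -> emit 'c', reset
Bit 8: prefix='0' -> emit 'n', reset
Bit 9: prefix='1' (no match yet)
Bit 10: prefix='10' (no match yet)
Bit 11: prefix='100' (no match yet)
Bit 12: prefix='1001' -> emit 'f', reset
Bit 13: prefix='1' (no match yet)
Bit 14: prefix='10' (no match yet)
Bit 15: prefix='101' -> emit 'm', reset
Bit 16: prefix='1' (no match yet)
Bit 17: prefix='10' (no match yet)
Bit 18: prefix='100' (no match yet)
Bit 19: prefix='1000' -> emit 'c', reset
Bit 20: prefix='0' -> emit 'n', reset
Bit 21: prefix='0' -> emit 'n', reset
Bit 22: prefix='1' (no match yet)
Bit 23: prefix='10' (no match yet)
Bit 24: prefix='100' (no match yet)
Bit 25: prefix='1001' -> emit 'f', reset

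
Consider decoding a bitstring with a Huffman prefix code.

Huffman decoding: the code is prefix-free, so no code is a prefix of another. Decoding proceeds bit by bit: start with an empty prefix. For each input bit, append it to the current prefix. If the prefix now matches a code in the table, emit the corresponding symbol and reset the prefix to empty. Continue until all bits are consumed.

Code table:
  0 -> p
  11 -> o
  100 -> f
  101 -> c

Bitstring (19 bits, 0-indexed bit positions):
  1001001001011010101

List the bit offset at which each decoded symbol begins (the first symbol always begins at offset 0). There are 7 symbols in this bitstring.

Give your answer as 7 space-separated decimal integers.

Bit 0: prefix='1' (no match yet)
Bit 1: prefix='10' (no match yet)
Bit 2: prefix='100' -> emit 'f', reset
Bit 3: prefix='1' (no match yet)
Bit 4: prefix='10' (no match yet)
Bit 5: prefix='100' -> emit 'f', reset
Bit 6: prefix='1' (no match yet)
Bit 7: prefix='10' (no match yet)
Bit 8: prefix='100' -> emit 'f', reset
Bit 9: prefix='1' (no match yet)
Bit 10: prefix='10' (no match yet)
Bit 11: prefix='101' -> emit 'c', reset
Bit 12: prefix='1' (no match yet)
Bit 13: prefix='10' (no match yet)
Bit 14: prefix='101' -> emit 'c', reset
Bit 15: prefix='0' -> emit 'p', reset
Bit 16: prefix='1' (no match yet)
Bit 17: prefix='10' (no match yet)
Bit 18: prefix='101' -> emit 'c', reset

Answer: 0 3 6 9 12 15 16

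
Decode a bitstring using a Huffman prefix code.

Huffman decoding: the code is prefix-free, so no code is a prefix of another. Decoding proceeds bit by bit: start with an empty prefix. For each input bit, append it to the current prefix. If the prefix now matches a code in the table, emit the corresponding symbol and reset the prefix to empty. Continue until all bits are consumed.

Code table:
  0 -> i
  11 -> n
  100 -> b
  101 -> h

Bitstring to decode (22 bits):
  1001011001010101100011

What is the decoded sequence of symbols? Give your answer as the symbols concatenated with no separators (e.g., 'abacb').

Answer: bhbhihbin

Derivation:
Bit 0: prefix='1' (no match yet)
Bit 1: prefix='10' (no match yet)
Bit 2: prefix='100' -> emit 'b', reset
Bit 3: prefix='1' (no match yet)
Bit 4: prefix='10' (no match yet)
Bit 5: prefix='101' -> emit 'h', reset
Bit 6: prefix='1' (no match yet)
Bit 7: prefix='10' (no match yet)
Bit 8: prefix='100' -> emit 'b', reset
Bit 9: prefix='1' (no match yet)
Bit 10: prefix='10' (no match yet)
Bit 11: prefix='101' -> emit 'h', reset
Bit 12: prefix='0' -> emit 'i', reset
Bit 13: prefix='1' (no match yet)
Bit 14: prefix='10' (no match yet)
Bit 15: prefix='101' -> emit 'h', reset
Bit 16: prefix='1' (no match yet)
Bit 17: prefix='10' (no match yet)
Bit 18: prefix='100' -> emit 'b', reset
Bit 19: prefix='0' -> emit 'i', reset
Bit 20: prefix='1' (no match yet)
Bit 21: prefix='11' -> emit 'n', reset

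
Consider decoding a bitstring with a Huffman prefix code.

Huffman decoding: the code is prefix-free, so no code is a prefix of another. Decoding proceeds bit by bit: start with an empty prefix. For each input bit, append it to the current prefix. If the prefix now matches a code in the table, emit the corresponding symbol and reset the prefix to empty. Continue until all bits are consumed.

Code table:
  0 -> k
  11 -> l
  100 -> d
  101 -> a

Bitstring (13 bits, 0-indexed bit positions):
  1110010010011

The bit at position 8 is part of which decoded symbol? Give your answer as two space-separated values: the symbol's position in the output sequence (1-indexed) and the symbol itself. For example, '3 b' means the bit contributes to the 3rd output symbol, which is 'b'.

Answer: 4 d

Derivation:
Bit 0: prefix='1' (no match yet)
Bit 1: prefix='11' -> emit 'l', reset
Bit 2: prefix='1' (no match yet)
Bit 3: prefix='10' (no match yet)
Bit 4: prefix='100' -> emit 'd', reset
Bit 5: prefix='1' (no match yet)
Bit 6: prefix='10' (no match yet)
Bit 7: prefix='100' -> emit 'd', reset
Bit 8: prefix='1' (no match yet)
Bit 9: prefix='10' (no match yet)
Bit 10: prefix='100' -> emit 'd', reset
Bit 11: prefix='1' (no match yet)
Bit 12: prefix='11' -> emit 'l', reset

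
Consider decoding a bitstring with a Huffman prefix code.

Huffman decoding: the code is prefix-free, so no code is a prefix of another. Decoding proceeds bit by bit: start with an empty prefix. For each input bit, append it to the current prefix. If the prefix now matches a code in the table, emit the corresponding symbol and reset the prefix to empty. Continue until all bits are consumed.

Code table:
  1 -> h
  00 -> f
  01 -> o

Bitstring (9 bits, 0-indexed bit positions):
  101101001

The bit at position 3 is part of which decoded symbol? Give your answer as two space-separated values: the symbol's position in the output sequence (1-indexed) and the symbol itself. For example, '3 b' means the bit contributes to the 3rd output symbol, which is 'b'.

Bit 0: prefix='1' -> emit 'h', reset
Bit 1: prefix='0' (no match yet)
Bit 2: prefix='01' -> emit 'o', reset
Bit 3: prefix='1' -> emit 'h', reset
Bit 4: prefix='0' (no match yet)
Bit 5: prefix='01' -> emit 'o', reset
Bit 6: prefix='0' (no match yet)
Bit 7: prefix='00' -> emit 'f', reset

Answer: 3 h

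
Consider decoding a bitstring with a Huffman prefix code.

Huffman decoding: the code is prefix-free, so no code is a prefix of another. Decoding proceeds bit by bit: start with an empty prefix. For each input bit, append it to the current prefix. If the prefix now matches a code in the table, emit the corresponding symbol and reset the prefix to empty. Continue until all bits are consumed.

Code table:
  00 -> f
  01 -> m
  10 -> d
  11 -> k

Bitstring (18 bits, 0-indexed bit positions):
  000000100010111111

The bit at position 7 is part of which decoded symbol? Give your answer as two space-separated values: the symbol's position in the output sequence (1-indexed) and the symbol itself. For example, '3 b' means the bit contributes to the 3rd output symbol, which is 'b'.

Answer: 4 d

Derivation:
Bit 0: prefix='0' (no match yet)
Bit 1: prefix='00' -> emit 'f', reset
Bit 2: prefix='0' (no match yet)
Bit 3: prefix='00' -> emit 'f', reset
Bit 4: prefix='0' (no match yet)
Bit 5: prefix='00' -> emit 'f', reset
Bit 6: prefix='1' (no match yet)
Bit 7: prefix='10' -> emit 'd', reset
Bit 8: prefix='0' (no match yet)
Bit 9: prefix='00' -> emit 'f', reset
Bit 10: prefix='1' (no match yet)
Bit 11: prefix='10' -> emit 'd', reset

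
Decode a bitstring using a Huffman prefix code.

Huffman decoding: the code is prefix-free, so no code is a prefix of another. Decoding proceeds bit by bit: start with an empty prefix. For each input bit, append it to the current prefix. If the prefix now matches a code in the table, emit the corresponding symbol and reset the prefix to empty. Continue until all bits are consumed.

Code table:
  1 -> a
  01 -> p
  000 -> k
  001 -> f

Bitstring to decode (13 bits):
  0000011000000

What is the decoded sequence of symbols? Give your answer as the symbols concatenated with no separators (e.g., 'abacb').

Answer: kfakk

Derivation:
Bit 0: prefix='0' (no match yet)
Bit 1: prefix='00' (no match yet)
Bit 2: prefix='000' -> emit 'k', reset
Bit 3: prefix='0' (no match yet)
Bit 4: prefix='00' (no match yet)
Bit 5: prefix='001' -> emit 'f', reset
Bit 6: prefix='1' -> emit 'a', reset
Bit 7: prefix='0' (no match yet)
Bit 8: prefix='00' (no match yet)
Bit 9: prefix='000' -> emit 'k', reset
Bit 10: prefix='0' (no match yet)
Bit 11: prefix='00' (no match yet)
Bit 12: prefix='000' -> emit 'k', reset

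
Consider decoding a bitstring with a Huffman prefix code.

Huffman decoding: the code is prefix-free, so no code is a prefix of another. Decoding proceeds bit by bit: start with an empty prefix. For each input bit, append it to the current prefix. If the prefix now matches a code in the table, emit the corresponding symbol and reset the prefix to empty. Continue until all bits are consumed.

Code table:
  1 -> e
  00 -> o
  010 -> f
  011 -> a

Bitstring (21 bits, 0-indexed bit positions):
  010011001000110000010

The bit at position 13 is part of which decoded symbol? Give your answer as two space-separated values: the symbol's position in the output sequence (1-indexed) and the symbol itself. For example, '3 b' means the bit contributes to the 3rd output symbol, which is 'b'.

Answer: 6 a

Derivation:
Bit 0: prefix='0' (no match yet)
Bit 1: prefix='01' (no match yet)
Bit 2: prefix='010' -> emit 'f', reset
Bit 3: prefix='0' (no match yet)
Bit 4: prefix='01' (no match yet)
Bit 5: prefix='011' -> emit 'a', reset
Bit 6: prefix='0' (no match yet)
Bit 7: prefix='00' -> emit 'o', reset
Bit 8: prefix='1' -> emit 'e', reset
Bit 9: prefix='0' (no match yet)
Bit 10: prefix='00' -> emit 'o', reset
Bit 11: prefix='0' (no match yet)
Bit 12: prefix='01' (no match yet)
Bit 13: prefix='011' -> emit 'a', reset
Bit 14: prefix='0' (no match yet)
Bit 15: prefix='00' -> emit 'o', reset
Bit 16: prefix='0' (no match yet)
Bit 17: prefix='00' -> emit 'o', reset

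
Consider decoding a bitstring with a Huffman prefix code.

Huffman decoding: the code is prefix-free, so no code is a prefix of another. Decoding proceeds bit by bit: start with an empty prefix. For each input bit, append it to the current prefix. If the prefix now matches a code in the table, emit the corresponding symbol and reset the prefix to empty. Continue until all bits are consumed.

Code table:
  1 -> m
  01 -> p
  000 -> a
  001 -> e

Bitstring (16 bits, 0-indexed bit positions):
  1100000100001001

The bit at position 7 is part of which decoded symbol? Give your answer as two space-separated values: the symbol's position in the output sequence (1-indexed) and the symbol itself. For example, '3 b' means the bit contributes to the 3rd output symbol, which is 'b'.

Bit 0: prefix='1' -> emit 'm', reset
Bit 1: prefix='1' -> emit 'm', reset
Bit 2: prefix='0' (no match yet)
Bit 3: prefix='00' (no match yet)
Bit 4: prefix='000' -> emit 'a', reset
Bit 5: prefix='0' (no match yet)
Bit 6: prefix='00' (no match yet)
Bit 7: prefix='001' -> emit 'e', reset
Bit 8: prefix='0' (no match yet)
Bit 9: prefix='00' (no match yet)
Bit 10: prefix='000' -> emit 'a', reset
Bit 11: prefix='0' (no match yet)

Answer: 4 e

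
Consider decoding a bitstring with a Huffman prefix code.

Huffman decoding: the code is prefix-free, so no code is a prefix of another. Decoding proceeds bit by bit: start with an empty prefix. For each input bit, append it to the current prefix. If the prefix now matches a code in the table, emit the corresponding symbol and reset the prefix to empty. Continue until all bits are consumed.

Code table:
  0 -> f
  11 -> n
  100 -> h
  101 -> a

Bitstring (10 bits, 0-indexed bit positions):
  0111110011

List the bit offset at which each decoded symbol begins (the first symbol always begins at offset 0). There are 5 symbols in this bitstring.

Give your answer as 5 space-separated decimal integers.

Answer: 0 1 3 5 8

Derivation:
Bit 0: prefix='0' -> emit 'f', reset
Bit 1: prefix='1' (no match yet)
Bit 2: prefix='11' -> emit 'n', reset
Bit 3: prefix='1' (no match yet)
Bit 4: prefix='11' -> emit 'n', reset
Bit 5: prefix='1' (no match yet)
Bit 6: prefix='10' (no match yet)
Bit 7: prefix='100' -> emit 'h', reset
Bit 8: prefix='1' (no match yet)
Bit 9: prefix='11' -> emit 'n', reset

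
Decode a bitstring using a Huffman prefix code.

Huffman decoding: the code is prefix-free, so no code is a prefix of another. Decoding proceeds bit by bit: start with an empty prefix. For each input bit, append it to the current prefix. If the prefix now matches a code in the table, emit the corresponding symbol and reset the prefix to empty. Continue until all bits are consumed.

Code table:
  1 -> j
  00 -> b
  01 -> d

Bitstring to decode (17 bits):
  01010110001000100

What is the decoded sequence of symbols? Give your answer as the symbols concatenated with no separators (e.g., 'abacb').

Bit 0: prefix='0' (no match yet)
Bit 1: prefix='01' -> emit 'd', reset
Bit 2: prefix='0' (no match yet)
Bit 3: prefix='01' -> emit 'd', reset
Bit 4: prefix='0' (no match yet)
Bit 5: prefix='01' -> emit 'd', reset
Bit 6: prefix='1' -> emit 'j', reset
Bit 7: prefix='0' (no match yet)
Bit 8: prefix='00' -> emit 'b', reset
Bit 9: prefix='0' (no match yet)
Bit 10: prefix='01' -> emit 'd', reset
Bit 11: prefix='0' (no match yet)
Bit 12: prefix='00' -> emit 'b', reset
Bit 13: prefix='0' (no match yet)
Bit 14: prefix='01' -> emit 'd', reset
Bit 15: prefix='0' (no match yet)
Bit 16: prefix='00' -> emit 'b', reset

Answer: dddjbdbdb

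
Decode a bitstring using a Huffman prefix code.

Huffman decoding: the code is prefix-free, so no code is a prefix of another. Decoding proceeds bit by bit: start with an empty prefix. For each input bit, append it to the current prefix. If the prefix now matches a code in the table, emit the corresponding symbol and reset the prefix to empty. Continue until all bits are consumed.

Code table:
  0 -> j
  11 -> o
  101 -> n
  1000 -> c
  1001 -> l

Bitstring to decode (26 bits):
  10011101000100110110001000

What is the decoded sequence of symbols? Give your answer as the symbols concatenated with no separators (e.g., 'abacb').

Bit 0: prefix='1' (no match yet)
Bit 1: prefix='10' (no match yet)
Bit 2: prefix='100' (no match yet)
Bit 3: prefix='1001' -> emit 'l', reset
Bit 4: prefix='1' (no match yet)
Bit 5: prefix='11' -> emit 'o', reset
Bit 6: prefix='0' -> emit 'j', reset
Bit 7: prefix='1' (no match yet)
Bit 8: prefix='10' (no match yet)
Bit 9: prefix='100' (no match yet)
Bit 10: prefix='1000' -> emit 'c', reset
Bit 11: prefix='1' (no match yet)
Bit 12: prefix='10' (no match yet)
Bit 13: prefix='100' (no match yet)
Bit 14: prefix='1001' -> emit 'l', reset
Bit 15: prefix='1' (no match yet)
Bit 16: prefix='10' (no match yet)
Bit 17: prefix='101' -> emit 'n', reset
Bit 18: prefix='1' (no match yet)
Bit 19: prefix='10' (no match yet)
Bit 20: prefix='100' (no match yet)
Bit 21: prefix='1000' -> emit 'c', reset
Bit 22: prefix='1' (no match yet)
Bit 23: prefix='10' (no match yet)
Bit 24: prefix='100' (no match yet)
Bit 25: prefix='1000' -> emit 'c', reset

Answer: lojclncc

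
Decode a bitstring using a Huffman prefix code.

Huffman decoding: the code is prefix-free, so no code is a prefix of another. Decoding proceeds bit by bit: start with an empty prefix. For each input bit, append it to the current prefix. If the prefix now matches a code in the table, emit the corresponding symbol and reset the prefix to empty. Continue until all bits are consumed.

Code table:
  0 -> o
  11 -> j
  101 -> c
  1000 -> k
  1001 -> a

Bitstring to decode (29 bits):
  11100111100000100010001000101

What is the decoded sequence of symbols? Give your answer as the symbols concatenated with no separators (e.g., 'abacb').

Answer: jajkookkkc

Derivation:
Bit 0: prefix='1' (no match yet)
Bit 1: prefix='11' -> emit 'j', reset
Bit 2: prefix='1' (no match yet)
Bit 3: prefix='10' (no match yet)
Bit 4: prefix='100' (no match yet)
Bit 5: prefix='1001' -> emit 'a', reset
Bit 6: prefix='1' (no match yet)
Bit 7: prefix='11' -> emit 'j', reset
Bit 8: prefix='1' (no match yet)
Bit 9: prefix='10' (no match yet)
Bit 10: prefix='100' (no match yet)
Bit 11: prefix='1000' -> emit 'k', reset
Bit 12: prefix='0' -> emit 'o', reset
Bit 13: prefix='0' -> emit 'o', reset
Bit 14: prefix='1' (no match yet)
Bit 15: prefix='10' (no match yet)
Bit 16: prefix='100' (no match yet)
Bit 17: prefix='1000' -> emit 'k', reset
Bit 18: prefix='1' (no match yet)
Bit 19: prefix='10' (no match yet)
Bit 20: prefix='100' (no match yet)
Bit 21: prefix='1000' -> emit 'k', reset
Bit 22: prefix='1' (no match yet)
Bit 23: prefix='10' (no match yet)
Bit 24: prefix='100' (no match yet)
Bit 25: prefix='1000' -> emit 'k', reset
Bit 26: prefix='1' (no match yet)
Bit 27: prefix='10' (no match yet)
Bit 28: prefix='101' -> emit 'c', reset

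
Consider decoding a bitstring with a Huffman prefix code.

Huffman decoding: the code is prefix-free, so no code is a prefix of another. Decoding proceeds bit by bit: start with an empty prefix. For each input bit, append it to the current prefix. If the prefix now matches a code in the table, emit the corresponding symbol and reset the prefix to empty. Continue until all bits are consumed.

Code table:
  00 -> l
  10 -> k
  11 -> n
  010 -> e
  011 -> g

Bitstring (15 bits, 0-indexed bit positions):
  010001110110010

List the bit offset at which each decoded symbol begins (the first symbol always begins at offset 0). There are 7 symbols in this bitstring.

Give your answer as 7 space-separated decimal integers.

Answer: 0 3 5 7 9 11 13

Derivation:
Bit 0: prefix='0' (no match yet)
Bit 1: prefix='01' (no match yet)
Bit 2: prefix='010' -> emit 'e', reset
Bit 3: prefix='0' (no match yet)
Bit 4: prefix='00' -> emit 'l', reset
Bit 5: prefix='1' (no match yet)
Bit 6: prefix='11' -> emit 'n', reset
Bit 7: prefix='1' (no match yet)
Bit 8: prefix='10' -> emit 'k', reset
Bit 9: prefix='1' (no match yet)
Bit 10: prefix='11' -> emit 'n', reset
Bit 11: prefix='0' (no match yet)
Bit 12: prefix='00' -> emit 'l', reset
Bit 13: prefix='1' (no match yet)
Bit 14: prefix='10' -> emit 'k', reset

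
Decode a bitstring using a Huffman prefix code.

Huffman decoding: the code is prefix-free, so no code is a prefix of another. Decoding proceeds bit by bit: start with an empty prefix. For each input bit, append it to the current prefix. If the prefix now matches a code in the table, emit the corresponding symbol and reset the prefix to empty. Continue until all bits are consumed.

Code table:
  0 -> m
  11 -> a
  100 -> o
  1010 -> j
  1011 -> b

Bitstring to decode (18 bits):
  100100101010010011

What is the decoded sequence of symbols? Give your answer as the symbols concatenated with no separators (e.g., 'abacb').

Bit 0: prefix='1' (no match yet)
Bit 1: prefix='10' (no match yet)
Bit 2: prefix='100' -> emit 'o', reset
Bit 3: prefix='1' (no match yet)
Bit 4: prefix='10' (no match yet)
Bit 5: prefix='100' -> emit 'o', reset
Bit 6: prefix='1' (no match yet)
Bit 7: prefix='10' (no match yet)
Bit 8: prefix='101' (no match yet)
Bit 9: prefix='1010' -> emit 'j', reset
Bit 10: prefix='1' (no match yet)
Bit 11: prefix='10' (no match yet)
Bit 12: prefix='100' -> emit 'o', reset
Bit 13: prefix='1' (no match yet)
Bit 14: prefix='10' (no match yet)
Bit 15: prefix='100' -> emit 'o', reset
Bit 16: prefix='1' (no match yet)
Bit 17: prefix='11' -> emit 'a', reset

Answer: oojooa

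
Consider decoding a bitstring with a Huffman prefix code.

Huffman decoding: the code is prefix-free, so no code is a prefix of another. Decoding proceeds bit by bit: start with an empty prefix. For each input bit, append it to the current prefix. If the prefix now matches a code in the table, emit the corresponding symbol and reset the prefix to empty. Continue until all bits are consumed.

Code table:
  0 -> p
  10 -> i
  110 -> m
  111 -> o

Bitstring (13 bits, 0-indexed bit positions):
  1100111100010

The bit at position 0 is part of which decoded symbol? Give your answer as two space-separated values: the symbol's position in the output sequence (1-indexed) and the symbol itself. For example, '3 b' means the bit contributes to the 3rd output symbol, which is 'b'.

Answer: 1 m

Derivation:
Bit 0: prefix='1' (no match yet)
Bit 1: prefix='11' (no match yet)
Bit 2: prefix='110' -> emit 'm', reset
Bit 3: prefix='0' -> emit 'p', reset
Bit 4: prefix='1' (no match yet)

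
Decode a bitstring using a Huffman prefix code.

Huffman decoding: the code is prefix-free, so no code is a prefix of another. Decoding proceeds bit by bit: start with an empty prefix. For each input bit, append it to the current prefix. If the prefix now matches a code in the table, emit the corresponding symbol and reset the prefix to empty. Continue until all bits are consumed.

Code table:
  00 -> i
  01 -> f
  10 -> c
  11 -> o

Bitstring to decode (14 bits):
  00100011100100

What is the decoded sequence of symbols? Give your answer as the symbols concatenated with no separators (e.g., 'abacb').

Bit 0: prefix='0' (no match yet)
Bit 1: prefix='00' -> emit 'i', reset
Bit 2: prefix='1' (no match yet)
Bit 3: prefix='10' -> emit 'c', reset
Bit 4: prefix='0' (no match yet)
Bit 5: prefix='00' -> emit 'i', reset
Bit 6: prefix='1' (no match yet)
Bit 7: prefix='11' -> emit 'o', reset
Bit 8: prefix='1' (no match yet)
Bit 9: prefix='10' -> emit 'c', reset
Bit 10: prefix='0' (no match yet)
Bit 11: prefix='01' -> emit 'f', reset
Bit 12: prefix='0' (no match yet)
Bit 13: prefix='00' -> emit 'i', reset

Answer: iciocfi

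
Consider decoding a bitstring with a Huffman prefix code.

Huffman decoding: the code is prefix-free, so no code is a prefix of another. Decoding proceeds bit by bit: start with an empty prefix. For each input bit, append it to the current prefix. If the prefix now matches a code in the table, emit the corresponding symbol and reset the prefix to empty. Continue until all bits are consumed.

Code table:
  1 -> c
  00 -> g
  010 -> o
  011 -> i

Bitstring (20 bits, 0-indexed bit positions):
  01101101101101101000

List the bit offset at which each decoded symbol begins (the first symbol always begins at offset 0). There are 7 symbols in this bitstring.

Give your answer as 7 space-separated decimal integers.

Answer: 0 3 6 9 12 15 18

Derivation:
Bit 0: prefix='0' (no match yet)
Bit 1: prefix='01' (no match yet)
Bit 2: prefix='011' -> emit 'i', reset
Bit 3: prefix='0' (no match yet)
Bit 4: prefix='01' (no match yet)
Bit 5: prefix='011' -> emit 'i', reset
Bit 6: prefix='0' (no match yet)
Bit 7: prefix='01' (no match yet)
Bit 8: prefix='011' -> emit 'i', reset
Bit 9: prefix='0' (no match yet)
Bit 10: prefix='01' (no match yet)
Bit 11: prefix='011' -> emit 'i', reset
Bit 12: prefix='0' (no match yet)
Bit 13: prefix='01' (no match yet)
Bit 14: prefix='011' -> emit 'i', reset
Bit 15: prefix='0' (no match yet)
Bit 16: prefix='01' (no match yet)
Bit 17: prefix='010' -> emit 'o', reset
Bit 18: prefix='0' (no match yet)
Bit 19: prefix='00' -> emit 'g', reset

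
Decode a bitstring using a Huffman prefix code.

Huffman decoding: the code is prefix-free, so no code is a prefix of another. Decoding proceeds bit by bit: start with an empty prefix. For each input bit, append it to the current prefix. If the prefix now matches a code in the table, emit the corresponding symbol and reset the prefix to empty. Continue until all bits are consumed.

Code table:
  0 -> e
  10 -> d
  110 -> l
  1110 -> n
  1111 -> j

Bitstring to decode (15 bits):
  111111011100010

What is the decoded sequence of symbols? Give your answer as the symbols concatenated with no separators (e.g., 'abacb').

Bit 0: prefix='1' (no match yet)
Bit 1: prefix='11' (no match yet)
Bit 2: prefix='111' (no match yet)
Bit 3: prefix='1111' -> emit 'j', reset
Bit 4: prefix='1' (no match yet)
Bit 5: prefix='11' (no match yet)
Bit 6: prefix='110' -> emit 'l', reset
Bit 7: prefix='1' (no match yet)
Bit 8: prefix='11' (no match yet)
Bit 9: prefix='111' (no match yet)
Bit 10: prefix='1110' -> emit 'n', reset
Bit 11: prefix='0' -> emit 'e', reset
Bit 12: prefix='0' -> emit 'e', reset
Bit 13: prefix='1' (no match yet)
Bit 14: prefix='10' -> emit 'd', reset

Answer: jlneed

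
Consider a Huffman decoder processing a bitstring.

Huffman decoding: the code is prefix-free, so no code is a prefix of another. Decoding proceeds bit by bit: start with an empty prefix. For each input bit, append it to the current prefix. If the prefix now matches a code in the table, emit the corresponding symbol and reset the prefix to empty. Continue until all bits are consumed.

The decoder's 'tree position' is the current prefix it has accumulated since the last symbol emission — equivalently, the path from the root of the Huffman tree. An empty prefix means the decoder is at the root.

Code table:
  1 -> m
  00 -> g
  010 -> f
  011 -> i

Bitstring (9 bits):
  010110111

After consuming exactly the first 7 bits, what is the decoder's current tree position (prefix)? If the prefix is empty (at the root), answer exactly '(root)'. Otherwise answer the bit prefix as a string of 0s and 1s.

Bit 0: prefix='0' (no match yet)
Bit 1: prefix='01' (no match yet)
Bit 2: prefix='010' -> emit 'f', reset
Bit 3: prefix='1' -> emit 'm', reset
Bit 4: prefix='1' -> emit 'm', reset
Bit 5: prefix='0' (no match yet)
Bit 6: prefix='01' (no match yet)

Answer: 01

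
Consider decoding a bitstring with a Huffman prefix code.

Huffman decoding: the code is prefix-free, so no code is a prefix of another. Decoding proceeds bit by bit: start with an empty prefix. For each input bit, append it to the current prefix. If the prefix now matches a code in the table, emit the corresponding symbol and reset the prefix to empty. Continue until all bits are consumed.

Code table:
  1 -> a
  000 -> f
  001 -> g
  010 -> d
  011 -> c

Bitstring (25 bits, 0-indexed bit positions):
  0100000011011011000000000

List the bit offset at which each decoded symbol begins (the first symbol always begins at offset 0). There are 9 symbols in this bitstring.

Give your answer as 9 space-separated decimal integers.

Answer: 0 3 6 9 10 13 16 19 22

Derivation:
Bit 0: prefix='0' (no match yet)
Bit 1: prefix='01' (no match yet)
Bit 2: prefix='010' -> emit 'd', reset
Bit 3: prefix='0' (no match yet)
Bit 4: prefix='00' (no match yet)
Bit 5: prefix='000' -> emit 'f', reset
Bit 6: prefix='0' (no match yet)
Bit 7: prefix='00' (no match yet)
Bit 8: prefix='001' -> emit 'g', reset
Bit 9: prefix='1' -> emit 'a', reset
Bit 10: prefix='0' (no match yet)
Bit 11: prefix='01' (no match yet)
Bit 12: prefix='011' -> emit 'c', reset
Bit 13: prefix='0' (no match yet)
Bit 14: prefix='01' (no match yet)
Bit 15: prefix='011' -> emit 'c', reset
Bit 16: prefix='0' (no match yet)
Bit 17: prefix='00' (no match yet)
Bit 18: prefix='000' -> emit 'f', reset
Bit 19: prefix='0' (no match yet)
Bit 20: prefix='00' (no match yet)
Bit 21: prefix='000' -> emit 'f', reset
Bit 22: prefix='0' (no match yet)
Bit 23: prefix='00' (no match yet)
Bit 24: prefix='000' -> emit 'f', reset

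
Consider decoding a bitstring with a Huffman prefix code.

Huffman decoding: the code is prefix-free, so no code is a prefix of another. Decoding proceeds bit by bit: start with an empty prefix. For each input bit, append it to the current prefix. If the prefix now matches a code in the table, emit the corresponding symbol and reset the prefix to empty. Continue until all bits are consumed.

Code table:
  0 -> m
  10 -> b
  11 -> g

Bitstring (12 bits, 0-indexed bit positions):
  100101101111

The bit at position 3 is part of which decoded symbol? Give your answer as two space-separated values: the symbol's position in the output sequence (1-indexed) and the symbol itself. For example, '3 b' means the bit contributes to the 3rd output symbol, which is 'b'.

Bit 0: prefix='1' (no match yet)
Bit 1: prefix='10' -> emit 'b', reset
Bit 2: prefix='0' -> emit 'm', reset
Bit 3: prefix='1' (no match yet)
Bit 4: prefix='10' -> emit 'b', reset
Bit 5: prefix='1' (no match yet)
Bit 6: prefix='11' -> emit 'g', reset
Bit 7: prefix='0' -> emit 'm', reset

Answer: 3 b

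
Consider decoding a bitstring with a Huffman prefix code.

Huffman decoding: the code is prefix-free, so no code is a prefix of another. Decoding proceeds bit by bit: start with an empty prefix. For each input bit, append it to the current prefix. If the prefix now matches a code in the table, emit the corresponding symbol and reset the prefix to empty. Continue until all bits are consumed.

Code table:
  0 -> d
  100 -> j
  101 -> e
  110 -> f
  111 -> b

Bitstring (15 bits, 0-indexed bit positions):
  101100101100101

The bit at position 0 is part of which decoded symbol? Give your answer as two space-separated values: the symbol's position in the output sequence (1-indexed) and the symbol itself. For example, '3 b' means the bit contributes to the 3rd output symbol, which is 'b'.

Answer: 1 e

Derivation:
Bit 0: prefix='1' (no match yet)
Bit 1: prefix='10' (no match yet)
Bit 2: prefix='101' -> emit 'e', reset
Bit 3: prefix='1' (no match yet)
Bit 4: prefix='10' (no match yet)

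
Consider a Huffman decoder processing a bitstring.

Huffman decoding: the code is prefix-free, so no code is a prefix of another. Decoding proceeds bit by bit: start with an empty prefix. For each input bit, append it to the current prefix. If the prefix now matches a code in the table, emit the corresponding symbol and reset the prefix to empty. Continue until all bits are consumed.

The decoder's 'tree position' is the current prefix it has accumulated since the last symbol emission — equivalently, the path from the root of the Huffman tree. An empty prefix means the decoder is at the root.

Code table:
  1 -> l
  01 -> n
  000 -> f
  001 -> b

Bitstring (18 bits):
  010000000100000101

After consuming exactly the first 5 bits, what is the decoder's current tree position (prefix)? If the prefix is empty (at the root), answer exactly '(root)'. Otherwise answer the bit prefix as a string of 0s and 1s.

Bit 0: prefix='0' (no match yet)
Bit 1: prefix='01' -> emit 'n', reset
Bit 2: prefix='0' (no match yet)
Bit 3: prefix='00' (no match yet)
Bit 4: prefix='000' -> emit 'f', reset

Answer: (root)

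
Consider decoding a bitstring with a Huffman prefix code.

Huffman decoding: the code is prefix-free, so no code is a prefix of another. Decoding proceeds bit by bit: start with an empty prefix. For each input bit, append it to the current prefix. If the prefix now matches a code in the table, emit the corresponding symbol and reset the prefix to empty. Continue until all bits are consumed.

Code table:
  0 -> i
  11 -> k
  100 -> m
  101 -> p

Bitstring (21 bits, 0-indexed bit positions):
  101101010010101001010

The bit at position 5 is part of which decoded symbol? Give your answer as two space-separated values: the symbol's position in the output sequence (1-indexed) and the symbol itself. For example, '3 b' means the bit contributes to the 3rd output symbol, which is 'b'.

Answer: 2 p

Derivation:
Bit 0: prefix='1' (no match yet)
Bit 1: prefix='10' (no match yet)
Bit 2: prefix='101' -> emit 'p', reset
Bit 3: prefix='1' (no match yet)
Bit 4: prefix='10' (no match yet)
Bit 5: prefix='101' -> emit 'p', reset
Bit 6: prefix='0' -> emit 'i', reset
Bit 7: prefix='1' (no match yet)
Bit 8: prefix='10' (no match yet)
Bit 9: prefix='100' -> emit 'm', reset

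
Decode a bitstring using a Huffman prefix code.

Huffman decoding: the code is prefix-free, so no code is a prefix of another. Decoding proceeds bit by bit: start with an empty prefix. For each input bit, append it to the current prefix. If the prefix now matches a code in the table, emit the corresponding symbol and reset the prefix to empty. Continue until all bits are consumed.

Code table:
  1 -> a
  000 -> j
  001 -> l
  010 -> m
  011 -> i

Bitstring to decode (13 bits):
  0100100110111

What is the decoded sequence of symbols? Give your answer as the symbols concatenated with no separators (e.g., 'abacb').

Bit 0: prefix='0' (no match yet)
Bit 1: prefix='01' (no match yet)
Bit 2: prefix='010' -> emit 'm', reset
Bit 3: prefix='0' (no match yet)
Bit 4: prefix='01' (no match yet)
Bit 5: prefix='010' -> emit 'm', reset
Bit 6: prefix='0' (no match yet)
Bit 7: prefix='01' (no match yet)
Bit 8: prefix='011' -> emit 'i', reset
Bit 9: prefix='0' (no match yet)
Bit 10: prefix='01' (no match yet)
Bit 11: prefix='011' -> emit 'i', reset
Bit 12: prefix='1' -> emit 'a', reset

Answer: mmiia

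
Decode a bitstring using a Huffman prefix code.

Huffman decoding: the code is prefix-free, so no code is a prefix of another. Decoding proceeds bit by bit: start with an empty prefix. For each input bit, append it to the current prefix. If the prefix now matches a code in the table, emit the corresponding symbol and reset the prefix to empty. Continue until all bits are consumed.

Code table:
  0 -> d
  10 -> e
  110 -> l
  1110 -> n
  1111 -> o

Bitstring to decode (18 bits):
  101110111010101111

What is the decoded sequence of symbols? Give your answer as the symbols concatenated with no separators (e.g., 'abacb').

Bit 0: prefix='1' (no match yet)
Bit 1: prefix='10' -> emit 'e', reset
Bit 2: prefix='1' (no match yet)
Bit 3: prefix='11' (no match yet)
Bit 4: prefix='111' (no match yet)
Bit 5: prefix='1110' -> emit 'n', reset
Bit 6: prefix='1' (no match yet)
Bit 7: prefix='11' (no match yet)
Bit 8: prefix='111' (no match yet)
Bit 9: prefix='1110' -> emit 'n', reset
Bit 10: prefix='1' (no match yet)
Bit 11: prefix='10' -> emit 'e', reset
Bit 12: prefix='1' (no match yet)
Bit 13: prefix='10' -> emit 'e', reset
Bit 14: prefix='1' (no match yet)
Bit 15: prefix='11' (no match yet)
Bit 16: prefix='111' (no match yet)
Bit 17: prefix='1111' -> emit 'o', reset

Answer: enneeo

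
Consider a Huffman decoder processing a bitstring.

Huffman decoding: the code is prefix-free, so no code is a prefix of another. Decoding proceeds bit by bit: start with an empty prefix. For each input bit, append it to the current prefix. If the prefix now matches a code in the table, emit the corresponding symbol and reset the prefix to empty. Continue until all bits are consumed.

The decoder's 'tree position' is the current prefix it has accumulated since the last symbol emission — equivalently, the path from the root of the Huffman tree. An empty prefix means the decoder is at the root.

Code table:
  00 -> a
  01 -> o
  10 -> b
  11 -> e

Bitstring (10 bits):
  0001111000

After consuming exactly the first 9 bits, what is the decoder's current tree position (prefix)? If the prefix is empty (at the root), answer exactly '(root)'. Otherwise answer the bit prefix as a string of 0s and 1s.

Answer: 0

Derivation:
Bit 0: prefix='0' (no match yet)
Bit 1: prefix='00' -> emit 'a', reset
Bit 2: prefix='0' (no match yet)
Bit 3: prefix='01' -> emit 'o', reset
Bit 4: prefix='1' (no match yet)
Bit 5: prefix='11' -> emit 'e', reset
Bit 6: prefix='1' (no match yet)
Bit 7: prefix='10' -> emit 'b', reset
Bit 8: prefix='0' (no match yet)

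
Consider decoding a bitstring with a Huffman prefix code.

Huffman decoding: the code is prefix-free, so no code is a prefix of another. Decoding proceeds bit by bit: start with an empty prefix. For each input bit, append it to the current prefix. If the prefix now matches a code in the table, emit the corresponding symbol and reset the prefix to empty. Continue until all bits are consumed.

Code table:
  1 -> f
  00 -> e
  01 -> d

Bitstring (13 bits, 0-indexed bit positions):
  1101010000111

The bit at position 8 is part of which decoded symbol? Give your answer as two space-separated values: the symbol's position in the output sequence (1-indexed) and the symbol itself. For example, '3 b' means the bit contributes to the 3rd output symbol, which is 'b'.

Answer: 6 e

Derivation:
Bit 0: prefix='1' -> emit 'f', reset
Bit 1: prefix='1' -> emit 'f', reset
Bit 2: prefix='0' (no match yet)
Bit 3: prefix='01' -> emit 'd', reset
Bit 4: prefix='0' (no match yet)
Bit 5: prefix='01' -> emit 'd', reset
Bit 6: prefix='0' (no match yet)
Bit 7: prefix='00' -> emit 'e', reset
Bit 8: prefix='0' (no match yet)
Bit 9: prefix='00' -> emit 'e', reset
Bit 10: prefix='1' -> emit 'f', reset
Bit 11: prefix='1' -> emit 'f', reset
Bit 12: prefix='1' -> emit 'f', reset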